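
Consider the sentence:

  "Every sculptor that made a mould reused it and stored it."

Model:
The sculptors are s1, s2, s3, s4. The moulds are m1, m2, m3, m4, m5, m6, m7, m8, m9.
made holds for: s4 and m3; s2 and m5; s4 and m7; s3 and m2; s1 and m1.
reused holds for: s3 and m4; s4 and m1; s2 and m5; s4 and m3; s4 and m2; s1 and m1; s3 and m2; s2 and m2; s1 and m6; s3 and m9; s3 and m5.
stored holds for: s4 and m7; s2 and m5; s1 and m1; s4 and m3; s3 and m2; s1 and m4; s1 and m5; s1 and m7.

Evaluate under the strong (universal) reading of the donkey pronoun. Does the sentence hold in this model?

False

"it" takes "a mould" as antecedent — a donkey pronoun bound across the clause boundary.
Strong reading: for every (s,m) with made(s,m), reused(s,m) ∧ stored(s,m).
Restrictor pairs: (s1,m1) ✓  (s2,m5) ✓  (s3,m2) ✓  (s4,m3) ✓  (s4,m7) ✗
Counterexample: (s4,m7) is in made but fails the scope.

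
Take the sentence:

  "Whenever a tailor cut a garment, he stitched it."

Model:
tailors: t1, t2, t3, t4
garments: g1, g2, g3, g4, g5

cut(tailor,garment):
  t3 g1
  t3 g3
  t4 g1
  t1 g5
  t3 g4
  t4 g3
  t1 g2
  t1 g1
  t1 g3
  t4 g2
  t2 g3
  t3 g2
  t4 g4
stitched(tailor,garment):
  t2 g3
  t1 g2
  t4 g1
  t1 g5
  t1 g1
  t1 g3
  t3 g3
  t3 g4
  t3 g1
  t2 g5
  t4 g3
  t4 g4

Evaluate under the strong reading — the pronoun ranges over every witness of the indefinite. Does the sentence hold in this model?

"it" takes "a garment" as antecedent — a donkey pronoun bound across the clause boundary.
Strong reading: for every (t,g) with cut(t,g), stitched(t,g).
Restrictor pairs: (t1,g1) ✓  (t1,g2) ✓  (t1,g3) ✓  (t1,g5) ✓  (t2,g3) ✓  (t3,g1) ✓  (t3,g2) ✗  (t3,g3) ✓  (t3,g4) ✓  (t4,g1) ✓  (t4,g2) ✗  (t4,g3) ✓  (t4,g4) ✓
Counterexample: (t3,g2) is in cut but fails the scope.

False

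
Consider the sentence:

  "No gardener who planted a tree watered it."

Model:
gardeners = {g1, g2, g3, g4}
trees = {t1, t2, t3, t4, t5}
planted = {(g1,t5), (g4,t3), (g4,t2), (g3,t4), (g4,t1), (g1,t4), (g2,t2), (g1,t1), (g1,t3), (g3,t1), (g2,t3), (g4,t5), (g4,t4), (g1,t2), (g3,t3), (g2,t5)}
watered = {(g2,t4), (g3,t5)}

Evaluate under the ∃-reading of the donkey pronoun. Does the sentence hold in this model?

"it" takes "a tree" as antecedent — a donkey pronoun bound across the clause boundary.
Truth condition: for no (g,t) with planted(g,t) does watered(g,t) hold.
Restrictor pairs — does the scope hold? (g1,t1):fails  (g1,t2):fails  (g1,t3):fails  (g1,t4):fails  (g1,t5):fails  (g2,t2):fails  (g2,t3):fails  (g2,t5):fails  (g3,t1):fails  (g3,t3):fails  (g3,t4):fails  (g4,t1):fails  (g4,t2):fails  (g4,t3):fails  (g4,t4):fails  (g4,t5):fails
Scope holds for no restrictor pair, so the sentence is true.

True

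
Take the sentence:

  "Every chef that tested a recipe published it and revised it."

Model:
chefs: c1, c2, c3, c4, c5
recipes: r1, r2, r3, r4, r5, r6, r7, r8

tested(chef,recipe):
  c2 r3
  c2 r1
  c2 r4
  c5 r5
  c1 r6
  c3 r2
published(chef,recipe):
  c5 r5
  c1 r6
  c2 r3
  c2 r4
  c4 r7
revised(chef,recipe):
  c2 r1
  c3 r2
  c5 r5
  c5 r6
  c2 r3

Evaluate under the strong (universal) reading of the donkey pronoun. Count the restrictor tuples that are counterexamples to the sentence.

4

"it" takes "a recipe" as antecedent — a donkey pronoun bound across the clause boundary.
Strong reading: for every (c,r) with tested(c,r), published(c,r) ∧ revised(c,r).
Restrictor pairs: (c1,r6) ✗  (c2,r1) ✗  (c2,r3) ✓  (c2,r4) ✗  (c3,r2) ✗  (c5,r5) ✓
Counterexamples (restrictor pairs failing the scope): 4.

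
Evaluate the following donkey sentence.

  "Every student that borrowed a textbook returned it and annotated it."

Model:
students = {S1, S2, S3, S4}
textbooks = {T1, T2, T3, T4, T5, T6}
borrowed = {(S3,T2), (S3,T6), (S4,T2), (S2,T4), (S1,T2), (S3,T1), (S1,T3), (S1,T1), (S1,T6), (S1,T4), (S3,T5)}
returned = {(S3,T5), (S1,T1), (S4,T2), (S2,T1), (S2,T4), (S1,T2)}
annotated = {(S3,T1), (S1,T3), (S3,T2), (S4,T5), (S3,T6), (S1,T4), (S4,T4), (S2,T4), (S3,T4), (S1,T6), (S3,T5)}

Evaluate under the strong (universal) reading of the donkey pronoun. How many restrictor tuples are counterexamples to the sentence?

"it" takes "a textbook" as antecedent — a donkey pronoun bound across the clause boundary.
Strong reading: for every (s,t) with borrowed(s,t), returned(s,t) ∧ annotated(s,t).
Restrictor pairs: (S1,T1) ✗  (S1,T2) ✗  (S1,T3) ✗  (S1,T4) ✗  (S1,T6) ✗  (S2,T4) ✓  (S3,T1) ✗  (S3,T2) ✗  (S3,T5) ✓  (S3,T6) ✗  (S4,T2) ✗
Counterexamples (restrictor pairs failing the scope): 9.

9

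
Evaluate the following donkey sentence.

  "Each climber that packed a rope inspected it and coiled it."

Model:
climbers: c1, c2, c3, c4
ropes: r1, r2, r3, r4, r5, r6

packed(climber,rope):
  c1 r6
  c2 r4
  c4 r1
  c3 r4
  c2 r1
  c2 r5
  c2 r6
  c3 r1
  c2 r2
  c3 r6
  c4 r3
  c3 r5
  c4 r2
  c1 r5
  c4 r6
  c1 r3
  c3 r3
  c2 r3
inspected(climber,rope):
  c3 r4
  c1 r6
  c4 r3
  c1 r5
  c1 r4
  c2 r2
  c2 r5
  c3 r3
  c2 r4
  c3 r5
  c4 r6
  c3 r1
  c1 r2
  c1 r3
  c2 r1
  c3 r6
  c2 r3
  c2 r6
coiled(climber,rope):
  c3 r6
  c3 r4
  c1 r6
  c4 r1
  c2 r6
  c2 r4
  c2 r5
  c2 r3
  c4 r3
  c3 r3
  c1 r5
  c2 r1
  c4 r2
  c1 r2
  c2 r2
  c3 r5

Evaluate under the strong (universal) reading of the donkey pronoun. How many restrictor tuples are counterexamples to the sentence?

5

"it" takes "a rope" as antecedent — a donkey pronoun bound across the clause boundary.
Strong reading: for every (c,r) with packed(c,r), inspected(c,r) ∧ coiled(c,r).
Restrictor pairs: (c1,r3) ✗  (c1,r5) ✓  (c1,r6) ✓  (c2,r1) ✓  (c2,r2) ✓  (c2,r3) ✓  (c2,r4) ✓  (c2,r5) ✓  (c2,r6) ✓  (c3,r1) ✗  (c3,r3) ✓  (c3,r4) ✓  (c3,r5) ✓  (c3,r6) ✓  (c4,r1) ✗  (c4,r2) ✗  (c4,r3) ✓  (c4,r6) ✗
Counterexamples (restrictor pairs failing the scope): 5.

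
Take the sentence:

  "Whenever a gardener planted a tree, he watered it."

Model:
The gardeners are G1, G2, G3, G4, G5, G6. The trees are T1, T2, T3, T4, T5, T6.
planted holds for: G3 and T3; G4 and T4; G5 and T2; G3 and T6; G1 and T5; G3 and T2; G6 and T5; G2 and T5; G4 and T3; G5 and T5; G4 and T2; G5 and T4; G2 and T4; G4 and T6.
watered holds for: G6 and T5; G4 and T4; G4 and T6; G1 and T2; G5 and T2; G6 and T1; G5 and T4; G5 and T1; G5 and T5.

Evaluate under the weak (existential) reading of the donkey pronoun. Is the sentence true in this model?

"it" takes "a tree" as antecedent — a donkey pronoun bound across the clause boundary.
Weak reading: every gardener g with some planted-tree has at least one planted-tree t such that watered(g,t).
Per gardener: G1:✗  G2:✗  G3:✗  G4:✓  G5:✓  G6:✓
G1 has no witness among its planted-trees.

False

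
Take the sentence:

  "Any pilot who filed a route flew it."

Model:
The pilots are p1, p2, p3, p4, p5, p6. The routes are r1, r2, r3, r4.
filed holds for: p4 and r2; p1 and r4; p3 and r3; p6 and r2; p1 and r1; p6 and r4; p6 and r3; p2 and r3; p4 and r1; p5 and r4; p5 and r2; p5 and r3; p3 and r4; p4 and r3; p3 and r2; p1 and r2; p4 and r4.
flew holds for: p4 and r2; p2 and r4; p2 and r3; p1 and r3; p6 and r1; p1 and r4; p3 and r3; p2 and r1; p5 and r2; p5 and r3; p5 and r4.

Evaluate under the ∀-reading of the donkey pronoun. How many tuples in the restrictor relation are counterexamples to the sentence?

"it" takes "a route" as antecedent — a donkey pronoun bound across the clause boundary.
Strong reading: for every (p,r) with filed(p,r), flew(p,r).
Restrictor pairs: (p1,r1) ✗  (p1,r2) ✗  (p1,r4) ✓  (p2,r3) ✓  (p3,r2) ✗  (p3,r3) ✓  (p3,r4) ✗  (p4,r1) ✗  (p4,r2) ✓  (p4,r3) ✗  (p4,r4) ✗  (p5,r2) ✓  (p5,r3) ✓  (p5,r4) ✓  (p6,r2) ✗  (p6,r3) ✗  (p6,r4) ✗
Counterexamples (restrictor pairs failing the scope): 10.

10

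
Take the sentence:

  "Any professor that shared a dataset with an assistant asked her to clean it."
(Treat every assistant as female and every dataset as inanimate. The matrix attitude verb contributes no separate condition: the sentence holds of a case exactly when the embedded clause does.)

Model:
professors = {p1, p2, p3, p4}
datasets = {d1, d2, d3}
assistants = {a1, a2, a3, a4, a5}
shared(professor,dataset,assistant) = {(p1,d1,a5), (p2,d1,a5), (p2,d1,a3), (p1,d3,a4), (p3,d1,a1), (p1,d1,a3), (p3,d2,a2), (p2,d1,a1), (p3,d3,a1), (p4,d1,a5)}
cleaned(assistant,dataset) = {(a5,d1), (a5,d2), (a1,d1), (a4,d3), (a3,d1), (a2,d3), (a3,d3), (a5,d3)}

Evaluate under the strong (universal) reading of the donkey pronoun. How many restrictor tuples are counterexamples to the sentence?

"her" takes "an assistant" as antecedent and "it" takes "a dataset"; both are donkey pronouns co-varying with the restrictor.
Strong reading: for every (p,d,a) with shared(p,d,a), cleaned(a,d).
Restrictor triples: (p1,d1,a3)→cleaned(a3,d1) ✓  (p1,d1,a5)→cleaned(a5,d1) ✓  (p1,d3,a4)→cleaned(a4,d3) ✓  (p2,d1,a1)→cleaned(a1,d1) ✓  (p2,d1,a3)→cleaned(a3,d1) ✓  (p2,d1,a5)→cleaned(a5,d1) ✓  (p3,d1,a1)→cleaned(a1,d1) ✓  (p3,d2,a2)→cleaned(a2,d2) ✗  (p3,d3,a1)→cleaned(a1,d3) ✗  (p4,d1,a5)→cleaned(a5,d1) ✓
Counterexamples (restrictor triples failing the scope): 2.

2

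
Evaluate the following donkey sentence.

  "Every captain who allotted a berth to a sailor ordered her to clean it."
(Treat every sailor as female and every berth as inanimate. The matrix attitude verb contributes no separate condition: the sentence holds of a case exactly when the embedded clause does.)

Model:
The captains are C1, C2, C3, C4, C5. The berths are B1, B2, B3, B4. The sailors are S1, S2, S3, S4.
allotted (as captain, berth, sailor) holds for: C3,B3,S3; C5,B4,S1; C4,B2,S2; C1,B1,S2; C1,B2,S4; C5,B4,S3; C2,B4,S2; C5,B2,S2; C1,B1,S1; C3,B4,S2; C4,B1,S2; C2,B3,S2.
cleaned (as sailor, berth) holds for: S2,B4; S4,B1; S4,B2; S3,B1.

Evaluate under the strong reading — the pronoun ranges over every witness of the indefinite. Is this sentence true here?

"her" takes "a sailor" as antecedent and "it" takes "a berth"; both are donkey pronouns co-varying with the restrictor.
Strong reading: for every (c,b,s) with allotted(c,b,s), cleaned(s,b).
Restrictor triples: (C1,B1,S1)→cleaned(S1,B1) ✗  (C1,B1,S2)→cleaned(S2,B1) ✗  (C1,B2,S4)→cleaned(S4,B2) ✓  (C2,B3,S2)→cleaned(S2,B3) ✗  (C2,B4,S2)→cleaned(S2,B4) ✓  (C3,B3,S3)→cleaned(S3,B3) ✗  (C3,B4,S2)→cleaned(S2,B4) ✓  (C4,B1,S2)→cleaned(S2,B1) ✗  (C4,B2,S2)→cleaned(S2,B2) ✗  (C5,B2,S2)→cleaned(S2,B2) ✗  (C5,B4,S1)→cleaned(S1,B4) ✗  (C5,B4,S3)→cleaned(S3,B4) ✗
Counterexample: (C1,B1,S1) — cleaned(S1,B1) does not hold.

False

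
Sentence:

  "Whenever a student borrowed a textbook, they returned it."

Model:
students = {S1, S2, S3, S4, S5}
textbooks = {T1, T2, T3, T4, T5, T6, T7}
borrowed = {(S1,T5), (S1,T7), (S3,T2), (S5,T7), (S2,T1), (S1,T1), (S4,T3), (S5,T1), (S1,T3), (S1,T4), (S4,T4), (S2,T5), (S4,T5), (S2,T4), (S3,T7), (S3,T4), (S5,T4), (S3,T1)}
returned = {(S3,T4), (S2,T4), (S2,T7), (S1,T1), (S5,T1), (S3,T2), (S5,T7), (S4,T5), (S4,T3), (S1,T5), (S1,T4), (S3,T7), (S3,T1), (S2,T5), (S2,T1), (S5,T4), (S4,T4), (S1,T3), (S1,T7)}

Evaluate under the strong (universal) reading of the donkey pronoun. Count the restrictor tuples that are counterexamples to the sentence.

"it" takes "a textbook" as antecedent — a donkey pronoun bound across the clause boundary.
Strong reading: for every (s,t) with borrowed(s,t), returned(s,t).
Restrictor pairs: (S1,T1) ✓  (S1,T3) ✓  (S1,T4) ✓  (S1,T5) ✓  (S1,T7) ✓  (S2,T1) ✓  (S2,T4) ✓  (S2,T5) ✓  (S3,T1) ✓  (S3,T2) ✓  (S3,T4) ✓  (S3,T7) ✓  (S4,T3) ✓  (S4,T4) ✓  (S4,T5) ✓  (S5,T1) ✓  (S5,T4) ✓  (S5,T7) ✓
Counterexamples (restrictor pairs failing the scope): 0.

0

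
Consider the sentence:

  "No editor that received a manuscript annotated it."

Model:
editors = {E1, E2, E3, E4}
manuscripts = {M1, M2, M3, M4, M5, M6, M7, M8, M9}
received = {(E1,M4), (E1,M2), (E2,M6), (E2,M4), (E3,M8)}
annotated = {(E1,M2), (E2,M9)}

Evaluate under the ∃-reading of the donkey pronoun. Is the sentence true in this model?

False

"it" takes "a manuscript" as antecedent — a donkey pronoun bound across the clause boundary.
Truth condition: for no (e,m) with received(e,m) does annotated(e,m) hold.
Restrictor pairs — does the scope hold? (E1,M2):holds  (E1,M4):fails  (E2,M4):fails  (E2,M6):fails  (E3,M8):fails
Scope holds for 1 pair(s), so the sentence is false.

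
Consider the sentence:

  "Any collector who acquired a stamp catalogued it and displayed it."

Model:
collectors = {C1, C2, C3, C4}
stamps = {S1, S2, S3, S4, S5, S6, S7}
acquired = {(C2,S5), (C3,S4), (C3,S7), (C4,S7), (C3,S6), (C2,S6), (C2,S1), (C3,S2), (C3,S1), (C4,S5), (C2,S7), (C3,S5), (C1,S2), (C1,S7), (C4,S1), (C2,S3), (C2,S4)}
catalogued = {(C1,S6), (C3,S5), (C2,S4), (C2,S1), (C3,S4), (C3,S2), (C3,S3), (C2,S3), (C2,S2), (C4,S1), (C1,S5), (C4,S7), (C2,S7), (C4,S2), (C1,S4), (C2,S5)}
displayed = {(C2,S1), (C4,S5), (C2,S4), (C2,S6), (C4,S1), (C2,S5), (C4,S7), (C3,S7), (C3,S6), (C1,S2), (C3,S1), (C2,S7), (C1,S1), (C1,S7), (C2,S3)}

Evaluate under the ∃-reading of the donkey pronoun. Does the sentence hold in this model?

False

"it" takes "a stamp" as antecedent — a donkey pronoun bound across the clause boundary.
Weak reading: every collector c with some acquired-stamp has at least one acquired-stamp s such that catalogued(c,s) ∧ displayed(c,s).
Per collector: C1:✗  C2:✓  C3:✗  C4:✓
C1 has no witness among its acquired-stamps.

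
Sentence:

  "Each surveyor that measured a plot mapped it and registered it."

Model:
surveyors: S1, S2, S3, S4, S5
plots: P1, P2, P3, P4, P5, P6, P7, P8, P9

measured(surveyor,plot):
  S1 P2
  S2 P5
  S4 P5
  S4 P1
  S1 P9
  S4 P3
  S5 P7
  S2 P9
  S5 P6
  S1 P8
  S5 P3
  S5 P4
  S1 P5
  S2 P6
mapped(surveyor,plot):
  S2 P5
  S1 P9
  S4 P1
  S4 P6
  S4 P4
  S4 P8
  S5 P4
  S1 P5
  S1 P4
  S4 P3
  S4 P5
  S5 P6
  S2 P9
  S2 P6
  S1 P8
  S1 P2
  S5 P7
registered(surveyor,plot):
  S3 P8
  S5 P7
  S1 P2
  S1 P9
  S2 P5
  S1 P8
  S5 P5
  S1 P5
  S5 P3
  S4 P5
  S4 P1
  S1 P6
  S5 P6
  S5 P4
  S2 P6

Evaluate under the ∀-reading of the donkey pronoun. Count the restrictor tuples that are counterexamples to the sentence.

3

"it" takes "a plot" as antecedent — a donkey pronoun bound across the clause boundary.
Strong reading: for every (s,p) with measured(s,p), mapped(s,p) ∧ registered(s,p).
Restrictor pairs: (S1,P2) ✓  (S1,P5) ✓  (S1,P8) ✓  (S1,P9) ✓  (S2,P5) ✓  (S2,P6) ✓  (S2,P9) ✗  (S4,P1) ✓  (S4,P3) ✗  (S4,P5) ✓  (S5,P3) ✗  (S5,P4) ✓  (S5,P6) ✓  (S5,P7) ✓
Counterexamples (restrictor pairs failing the scope): 3.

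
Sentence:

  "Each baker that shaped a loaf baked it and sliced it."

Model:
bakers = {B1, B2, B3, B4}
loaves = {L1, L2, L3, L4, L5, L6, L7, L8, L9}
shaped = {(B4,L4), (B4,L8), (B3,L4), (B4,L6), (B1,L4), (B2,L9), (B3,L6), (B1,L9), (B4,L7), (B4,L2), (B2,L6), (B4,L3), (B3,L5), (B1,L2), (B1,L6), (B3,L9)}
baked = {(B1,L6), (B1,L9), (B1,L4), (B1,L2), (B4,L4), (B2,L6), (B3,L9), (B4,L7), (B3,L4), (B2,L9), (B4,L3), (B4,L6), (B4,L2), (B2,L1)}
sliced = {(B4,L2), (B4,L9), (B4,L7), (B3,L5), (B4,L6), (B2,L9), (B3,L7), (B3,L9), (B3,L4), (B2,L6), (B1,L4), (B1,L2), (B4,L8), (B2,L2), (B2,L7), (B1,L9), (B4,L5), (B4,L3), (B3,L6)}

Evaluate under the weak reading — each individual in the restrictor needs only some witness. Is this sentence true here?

True

"it" takes "a loaf" as antecedent — a donkey pronoun bound across the clause boundary.
Weak reading: every baker b with some shaped-loaf has at least one shaped-loaf l such that baked(b,l) ∧ sliced(b,l).
Per baker: B1:✓  B2:✓  B3:✓  B4:✓
Every baker in the restrictor has a witness.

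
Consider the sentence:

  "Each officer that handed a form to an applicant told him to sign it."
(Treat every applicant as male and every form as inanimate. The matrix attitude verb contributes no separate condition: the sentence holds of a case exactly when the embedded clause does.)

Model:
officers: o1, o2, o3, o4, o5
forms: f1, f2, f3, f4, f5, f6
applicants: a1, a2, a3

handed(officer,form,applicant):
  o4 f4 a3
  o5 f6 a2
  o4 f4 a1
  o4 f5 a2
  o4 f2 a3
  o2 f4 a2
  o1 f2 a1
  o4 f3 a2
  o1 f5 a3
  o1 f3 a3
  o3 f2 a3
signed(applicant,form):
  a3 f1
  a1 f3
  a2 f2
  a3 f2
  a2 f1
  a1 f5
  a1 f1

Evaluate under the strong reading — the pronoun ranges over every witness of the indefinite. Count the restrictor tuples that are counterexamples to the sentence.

"him" takes "an applicant" as antecedent and "it" takes "a form"; both are donkey pronouns co-varying with the restrictor.
Strong reading: for every (o,f,a) with handed(o,f,a), signed(a,f).
Restrictor triples: (o1,f2,a1)→signed(a1,f2) ✗  (o1,f3,a3)→signed(a3,f3) ✗  (o1,f5,a3)→signed(a3,f5) ✗  (o2,f4,a2)→signed(a2,f4) ✗  (o3,f2,a3)→signed(a3,f2) ✓  (o4,f2,a3)→signed(a3,f2) ✓  (o4,f3,a2)→signed(a2,f3) ✗  (o4,f4,a1)→signed(a1,f4) ✗  (o4,f4,a3)→signed(a3,f4) ✗  (o4,f5,a2)→signed(a2,f5) ✗  (o5,f6,a2)→signed(a2,f6) ✗
Counterexamples (restrictor triples failing the scope): 9.

9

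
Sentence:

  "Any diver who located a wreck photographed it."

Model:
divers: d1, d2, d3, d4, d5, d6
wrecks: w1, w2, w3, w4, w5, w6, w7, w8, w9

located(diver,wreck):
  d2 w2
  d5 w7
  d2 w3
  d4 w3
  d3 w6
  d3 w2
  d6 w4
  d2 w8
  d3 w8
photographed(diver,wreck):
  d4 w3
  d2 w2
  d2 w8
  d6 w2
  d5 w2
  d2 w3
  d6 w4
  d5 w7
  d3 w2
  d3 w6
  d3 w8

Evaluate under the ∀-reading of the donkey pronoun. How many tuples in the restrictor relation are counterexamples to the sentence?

"it" takes "a wreck" as antecedent — a donkey pronoun bound across the clause boundary.
Strong reading: for every (d,w) with located(d,w), photographed(d,w).
Restrictor pairs: (d2,w2) ✓  (d2,w3) ✓  (d2,w8) ✓  (d3,w2) ✓  (d3,w6) ✓  (d3,w8) ✓  (d4,w3) ✓  (d5,w7) ✓  (d6,w4) ✓
Counterexamples (restrictor pairs failing the scope): 0.

0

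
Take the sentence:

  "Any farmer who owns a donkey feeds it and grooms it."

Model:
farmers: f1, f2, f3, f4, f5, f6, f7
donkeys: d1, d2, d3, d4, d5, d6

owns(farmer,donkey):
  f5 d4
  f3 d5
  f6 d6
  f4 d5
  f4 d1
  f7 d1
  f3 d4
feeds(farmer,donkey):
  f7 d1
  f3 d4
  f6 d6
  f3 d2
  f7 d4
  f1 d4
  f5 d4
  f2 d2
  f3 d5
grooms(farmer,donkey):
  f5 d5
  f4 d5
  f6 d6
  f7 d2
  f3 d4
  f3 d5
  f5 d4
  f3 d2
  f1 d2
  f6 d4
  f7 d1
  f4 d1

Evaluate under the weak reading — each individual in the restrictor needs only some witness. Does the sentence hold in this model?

"it" takes "a donkey" as antecedent — a donkey pronoun bound across the clause boundary.
Weak reading: every farmer f with some owns-donkey has at least one owns-donkey d such that feeds(f,d) ∧ grooms(f,d).
Per farmer: f3:✓  f4:✗  f5:✓  f6:✓  f7:✓
f4 has no witness among its owns-donkeys.

False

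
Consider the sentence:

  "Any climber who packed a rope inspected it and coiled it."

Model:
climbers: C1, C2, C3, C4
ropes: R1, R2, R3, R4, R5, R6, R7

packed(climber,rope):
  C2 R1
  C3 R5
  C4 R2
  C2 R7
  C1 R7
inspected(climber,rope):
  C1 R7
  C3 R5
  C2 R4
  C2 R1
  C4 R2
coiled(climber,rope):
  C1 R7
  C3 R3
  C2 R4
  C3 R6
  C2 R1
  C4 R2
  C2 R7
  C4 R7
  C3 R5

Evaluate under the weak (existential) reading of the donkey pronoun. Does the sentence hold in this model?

"it" takes "a rope" as antecedent — a donkey pronoun bound across the clause boundary.
Weak reading: every climber c with some packed-rope has at least one packed-rope r such that inspected(c,r) ∧ coiled(c,r).
Per climber: C1:✓  C2:✓  C3:✓  C4:✓
Every climber in the restrictor has a witness.

True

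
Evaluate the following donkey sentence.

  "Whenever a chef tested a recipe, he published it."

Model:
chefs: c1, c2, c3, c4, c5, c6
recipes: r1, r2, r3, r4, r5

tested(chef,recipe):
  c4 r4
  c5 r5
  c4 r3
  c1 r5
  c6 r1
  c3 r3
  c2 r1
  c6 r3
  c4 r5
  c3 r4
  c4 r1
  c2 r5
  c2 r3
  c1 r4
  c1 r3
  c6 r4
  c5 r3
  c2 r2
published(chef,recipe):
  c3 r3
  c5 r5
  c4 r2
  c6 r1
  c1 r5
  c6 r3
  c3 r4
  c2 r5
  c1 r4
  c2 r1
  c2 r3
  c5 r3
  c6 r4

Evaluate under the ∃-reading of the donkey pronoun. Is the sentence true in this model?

False

"it" takes "a recipe" as antecedent — a donkey pronoun bound across the clause boundary.
Weak reading: every chef c with some tested-recipe has at least one tested-recipe r such that published(c,r).
Per chef: c1:✓  c2:✓  c3:✓  c4:✗  c5:✓  c6:✓
c4 has no witness among its tested-recipes.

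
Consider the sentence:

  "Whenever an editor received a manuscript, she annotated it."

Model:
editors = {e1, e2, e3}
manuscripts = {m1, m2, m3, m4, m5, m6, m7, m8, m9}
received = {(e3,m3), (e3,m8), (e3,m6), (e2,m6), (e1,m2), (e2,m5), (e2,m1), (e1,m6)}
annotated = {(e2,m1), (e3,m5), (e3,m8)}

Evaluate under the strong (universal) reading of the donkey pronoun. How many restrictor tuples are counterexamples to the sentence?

"it" takes "a manuscript" as antecedent — a donkey pronoun bound across the clause boundary.
Strong reading: for every (e,m) with received(e,m), annotated(e,m).
Restrictor pairs: (e1,m2) ✗  (e1,m6) ✗  (e2,m1) ✓  (e2,m5) ✗  (e2,m6) ✗  (e3,m3) ✗  (e3,m6) ✗  (e3,m8) ✓
Counterexamples (restrictor pairs failing the scope): 6.

6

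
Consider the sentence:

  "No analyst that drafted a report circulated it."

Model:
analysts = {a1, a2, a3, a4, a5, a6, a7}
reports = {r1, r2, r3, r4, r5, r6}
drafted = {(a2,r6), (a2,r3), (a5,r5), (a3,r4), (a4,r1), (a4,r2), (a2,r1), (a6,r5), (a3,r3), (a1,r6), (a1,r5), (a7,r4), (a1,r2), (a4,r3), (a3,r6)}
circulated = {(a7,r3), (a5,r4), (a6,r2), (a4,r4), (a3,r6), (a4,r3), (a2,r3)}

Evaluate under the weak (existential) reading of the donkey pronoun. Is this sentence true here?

False

"it" takes "a report" as antecedent — a donkey pronoun bound across the clause boundary.
Truth condition: for no (a,r) with drafted(a,r) does circulated(a,r) hold.
Restrictor pairs — does the scope hold? (a1,r2):fails  (a1,r5):fails  (a1,r6):fails  (a2,r1):fails  (a2,r3):holds  (a2,r6):fails  (a3,r3):fails  (a3,r4):fails  (a3,r6):holds  (a4,r1):fails  (a4,r2):fails  (a4,r3):holds  (a5,r5):fails  (a6,r5):fails  (a7,r4):fails
Scope holds for 3 pair(s), so the sentence is false.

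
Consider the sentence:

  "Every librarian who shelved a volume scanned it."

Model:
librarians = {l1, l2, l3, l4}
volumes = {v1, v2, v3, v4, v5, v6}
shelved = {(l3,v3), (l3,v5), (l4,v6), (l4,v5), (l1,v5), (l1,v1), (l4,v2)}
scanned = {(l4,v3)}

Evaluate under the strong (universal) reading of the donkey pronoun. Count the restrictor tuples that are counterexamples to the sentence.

7

"it" takes "a volume" as antecedent — a donkey pronoun bound across the clause boundary.
Strong reading: for every (l,v) with shelved(l,v), scanned(l,v).
Restrictor pairs: (l1,v1) ✗  (l1,v5) ✗  (l3,v3) ✗  (l3,v5) ✗  (l4,v2) ✗  (l4,v5) ✗  (l4,v6) ✗
Counterexamples (restrictor pairs failing the scope): 7.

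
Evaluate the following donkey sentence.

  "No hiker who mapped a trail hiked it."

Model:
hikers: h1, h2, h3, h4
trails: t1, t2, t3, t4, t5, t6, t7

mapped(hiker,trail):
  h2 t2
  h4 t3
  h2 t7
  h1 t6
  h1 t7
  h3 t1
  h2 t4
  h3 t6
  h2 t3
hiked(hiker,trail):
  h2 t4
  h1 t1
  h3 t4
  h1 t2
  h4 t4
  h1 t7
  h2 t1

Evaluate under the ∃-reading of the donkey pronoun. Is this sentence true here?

"it" takes "a trail" as antecedent — a donkey pronoun bound across the clause boundary.
Truth condition: for no (h,t) with mapped(h,t) does hiked(h,t) hold.
Restrictor pairs — does the scope hold? (h1,t6):fails  (h1,t7):holds  (h2,t2):fails  (h2,t3):fails  (h2,t4):holds  (h2,t7):fails  (h3,t1):fails  (h3,t6):fails  (h4,t3):fails
Scope holds for 2 pair(s), so the sentence is false.

False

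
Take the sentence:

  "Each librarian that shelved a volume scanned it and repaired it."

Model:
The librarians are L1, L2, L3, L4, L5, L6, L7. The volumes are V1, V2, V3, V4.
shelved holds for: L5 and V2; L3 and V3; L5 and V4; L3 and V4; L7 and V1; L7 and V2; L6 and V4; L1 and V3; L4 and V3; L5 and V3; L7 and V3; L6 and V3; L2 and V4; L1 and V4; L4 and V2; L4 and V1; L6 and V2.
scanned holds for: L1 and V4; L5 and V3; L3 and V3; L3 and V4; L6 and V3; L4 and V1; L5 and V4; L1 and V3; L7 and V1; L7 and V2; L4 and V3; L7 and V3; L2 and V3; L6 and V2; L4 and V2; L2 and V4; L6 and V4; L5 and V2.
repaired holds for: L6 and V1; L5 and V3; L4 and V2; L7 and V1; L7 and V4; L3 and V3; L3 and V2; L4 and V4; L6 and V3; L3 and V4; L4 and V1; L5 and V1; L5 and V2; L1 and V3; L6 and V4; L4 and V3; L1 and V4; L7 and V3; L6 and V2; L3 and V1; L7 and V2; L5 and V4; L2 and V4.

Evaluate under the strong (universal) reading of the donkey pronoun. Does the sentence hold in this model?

True

"it" takes "a volume" as antecedent — a donkey pronoun bound across the clause boundary.
Strong reading: for every (l,v) with shelved(l,v), scanned(l,v) ∧ repaired(l,v).
Restrictor pairs: (L1,V3) ✓  (L1,V4) ✓  (L2,V4) ✓  (L3,V3) ✓  (L3,V4) ✓  (L4,V1) ✓  (L4,V2) ✓  (L4,V3) ✓  (L5,V2) ✓  (L5,V3) ✓  (L5,V4) ✓  (L6,V2) ✓  (L6,V3) ✓  (L6,V4) ✓  (L7,V1) ✓  (L7,V2) ✓  (L7,V3) ✓
Every restrictor pair satisfies the scope.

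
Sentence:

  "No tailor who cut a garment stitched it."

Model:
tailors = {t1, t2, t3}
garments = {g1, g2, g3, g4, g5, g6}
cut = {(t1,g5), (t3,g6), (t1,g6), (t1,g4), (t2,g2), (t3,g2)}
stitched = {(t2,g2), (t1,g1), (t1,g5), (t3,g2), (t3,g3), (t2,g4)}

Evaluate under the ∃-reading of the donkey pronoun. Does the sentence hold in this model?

"it" takes "a garment" as antecedent — a donkey pronoun bound across the clause boundary.
Truth condition: for no (t,g) with cut(t,g) does stitched(t,g) hold.
Restrictor pairs — does the scope hold? (t1,g4):fails  (t1,g5):holds  (t1,g6):fails  (t2,g2):holds  (t3,g2):holds  (t3,g6):fails
Scope holds for 3 pair(s), so the sentence is false.

False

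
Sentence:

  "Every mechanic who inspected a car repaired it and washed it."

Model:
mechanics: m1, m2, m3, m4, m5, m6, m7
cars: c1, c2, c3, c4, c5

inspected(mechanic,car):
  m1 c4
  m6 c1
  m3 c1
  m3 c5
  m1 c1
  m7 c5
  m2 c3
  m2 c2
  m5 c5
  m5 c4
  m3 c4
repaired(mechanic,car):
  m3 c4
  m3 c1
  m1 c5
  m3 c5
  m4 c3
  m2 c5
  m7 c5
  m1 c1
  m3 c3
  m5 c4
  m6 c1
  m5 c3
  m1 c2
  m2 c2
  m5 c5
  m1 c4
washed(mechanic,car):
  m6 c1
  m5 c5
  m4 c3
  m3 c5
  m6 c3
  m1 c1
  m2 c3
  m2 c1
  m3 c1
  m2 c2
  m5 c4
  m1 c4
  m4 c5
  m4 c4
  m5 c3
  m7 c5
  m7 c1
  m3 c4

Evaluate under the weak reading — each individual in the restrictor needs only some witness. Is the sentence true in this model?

True

"it" takes "a car" as antecedent — a donkey pronoun bound across the clause boundary.
Weak reading: every mechanic m with some inspected-car has at least one inspected-car c such that repaired(m,c) ∧ washed(m,c).
Per mechanic: m1:✓  m2:✓  m3:✓  m5:✓  m6:✓  m7:✓
Every mechanic in the restrictor has a witness.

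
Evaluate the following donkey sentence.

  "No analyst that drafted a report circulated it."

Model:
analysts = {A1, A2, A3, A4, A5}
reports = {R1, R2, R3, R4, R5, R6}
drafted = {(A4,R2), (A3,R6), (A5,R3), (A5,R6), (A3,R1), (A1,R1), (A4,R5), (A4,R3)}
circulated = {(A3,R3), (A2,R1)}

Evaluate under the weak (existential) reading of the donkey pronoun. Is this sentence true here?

"it" takes "a report" as antecedent — a donkey pronoun bound across the clause boundary.
Truth condition: for no (a,r) with drafted(a,r) does circulated(a,r) hold.
Restrictor pairs — does the scope hold? (A1,R1):fails  (A3,R1):fails  (A3,R6):fails  (A4,R2):fails  (A4,R3):fails  (A4,R5):fails  (A5,R3):fails  (A5,R6):fails
Scope holds for no restrictor pair, so the sentence is true.

True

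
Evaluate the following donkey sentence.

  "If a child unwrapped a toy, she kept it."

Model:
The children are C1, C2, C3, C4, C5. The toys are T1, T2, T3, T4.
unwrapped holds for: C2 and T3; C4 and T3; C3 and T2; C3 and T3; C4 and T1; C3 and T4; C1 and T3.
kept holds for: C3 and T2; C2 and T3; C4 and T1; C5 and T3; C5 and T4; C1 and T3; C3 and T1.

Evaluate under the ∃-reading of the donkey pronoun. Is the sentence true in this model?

"it" takes "a toy" as antecedent — a donkey pronoun bound across the clause boundary.
Weak reading: every child c with some unwrapped-toy has at least one unwrapped-toy t such that kept(c,t).
Per child: C1:✓  C2:✓  C3:✓  C4:✓
Every child in the restrictor has a witness.

True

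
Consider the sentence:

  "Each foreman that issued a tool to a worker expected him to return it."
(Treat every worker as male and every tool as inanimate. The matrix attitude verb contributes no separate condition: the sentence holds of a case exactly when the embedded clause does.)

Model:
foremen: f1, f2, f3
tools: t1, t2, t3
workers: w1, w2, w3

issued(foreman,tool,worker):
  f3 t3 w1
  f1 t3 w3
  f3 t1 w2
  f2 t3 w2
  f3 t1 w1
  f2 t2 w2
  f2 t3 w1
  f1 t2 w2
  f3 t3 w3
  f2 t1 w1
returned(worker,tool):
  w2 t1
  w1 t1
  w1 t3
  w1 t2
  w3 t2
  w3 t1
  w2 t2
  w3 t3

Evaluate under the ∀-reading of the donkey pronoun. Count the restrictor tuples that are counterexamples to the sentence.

1

"him" takes "a worker" as antecedent and "it" takes "a tool"; both are donkey pronouns co-varying with the restrictor.
Strong reading: for every (f,t,w) with issued(f,t,w), returned(w,t).
Restrictor triples: (f1,t2,w2)→returned(w2,t2) ✓  (f1,t3,w3)→returned(w3,t3) ✓  (f2,t1,w1)→returned(w1,t1) ✓  (f2,t2,w2)→returned(w2,t2) ✓  (f2,t3,w1)→returned(w1,t3) ✓  (f2,t3,w2)→returned(w2,t3) ✗  (f3,t1,w1)→returned(w1,t1) ✓  (f3,t1,w2)→returned(w2,t1) ✓  (f3,t3,w1)→returned(w1,t3) ✓  (f3,t3,w3)→returned(w3,t3) ✓
Counterexamples (restrictor triples failing the scope): 1.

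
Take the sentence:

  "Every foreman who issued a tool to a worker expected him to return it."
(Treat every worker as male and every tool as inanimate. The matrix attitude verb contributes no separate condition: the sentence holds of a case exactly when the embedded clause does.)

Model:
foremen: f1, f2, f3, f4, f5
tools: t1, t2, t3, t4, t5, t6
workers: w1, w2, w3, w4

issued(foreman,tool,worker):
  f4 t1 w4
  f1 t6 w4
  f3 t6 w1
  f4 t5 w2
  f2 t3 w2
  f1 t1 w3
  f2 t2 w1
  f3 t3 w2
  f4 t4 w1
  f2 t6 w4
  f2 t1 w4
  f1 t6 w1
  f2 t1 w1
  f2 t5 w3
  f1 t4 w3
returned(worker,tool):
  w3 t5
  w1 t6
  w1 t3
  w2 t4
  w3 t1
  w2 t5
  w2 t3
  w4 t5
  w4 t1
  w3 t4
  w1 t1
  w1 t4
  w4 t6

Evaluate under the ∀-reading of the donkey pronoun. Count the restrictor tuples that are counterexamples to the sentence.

"him" takes "a worker" as antecedent and "it" takes "a tool"; both are donkey pronouns co-varying with the restrictor.
Strong reading: for every (f,t,w) with issued(f,t,w), returned(w,t).
Restrictor triples: (f1,t1,w3)→returned(w3,t1) ✓  (f1,t4,w3)→returned(w3,t4) ✓  (f1,t6,w1)→returned(w1,t6) ✓  (f1,t6,w4)→returned(w4,t6) ✓  (f2,t1,w1)→returned(w1,t1) ✓  (f2,t1,w4)→returned(w4,t1) ✓  (f2,t2,w1)→returned(w1,t2) ✗  (f2,t3,w2)→returned(w2,t3) ✓  (f2,t5,w3)→returned(w3,t5) ✓  (f2,t6,w4)→returned(w4,t6) ✓  (f3,t3,w2)→returned(w2,t3) ✓  (f3,t6,w1)→returned(w1,t6) ✓  (f4,t1,w4)→returned(w4,t1) ✓  (f4,t4,w1)→returned(w1,t4) ✓  (f4,t5,w2)→returned(w2,t5) ✓
Counterexamples (restrictor triples failing the scope): 1.

1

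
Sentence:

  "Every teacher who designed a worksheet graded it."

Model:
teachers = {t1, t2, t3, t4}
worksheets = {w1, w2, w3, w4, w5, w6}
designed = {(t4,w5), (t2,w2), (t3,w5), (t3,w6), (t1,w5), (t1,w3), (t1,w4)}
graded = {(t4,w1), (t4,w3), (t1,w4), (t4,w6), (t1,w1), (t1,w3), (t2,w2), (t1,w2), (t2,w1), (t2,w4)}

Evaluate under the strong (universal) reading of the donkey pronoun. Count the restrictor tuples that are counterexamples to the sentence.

4

"it" takes "a worksheet" as antecedent — a donkey pronoun bound across the clause boundary.
Strong reading: for every (t,w) with designed(t,w), graded(t,w).
Restrictor pairs: (t1,w3) ✓  (t1,w4) ✓  (t1,w5) ✗  (t2,w2) ✓  (t3,w5) ✗  (t3,w6) ✗  (t4,w5) ✗
Counterexamples (restrictor pairs failing the scope): 4.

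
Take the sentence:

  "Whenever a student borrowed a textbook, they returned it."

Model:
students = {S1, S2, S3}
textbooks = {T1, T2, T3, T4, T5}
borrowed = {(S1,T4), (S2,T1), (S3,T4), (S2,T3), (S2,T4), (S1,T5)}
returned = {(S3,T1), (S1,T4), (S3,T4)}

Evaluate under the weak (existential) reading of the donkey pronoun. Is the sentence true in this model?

False

"it" takes "a textbook" as antecedent — a donkey pronoun bound across the clause boundary.
Weak reading: every student s with some borrowed-textbook has at least one borrowed-textbook t such that returned(s,t).
Per student: S1:✓  S2:✗  S3:✓
S2 has no witness among its borrowed-textbooks.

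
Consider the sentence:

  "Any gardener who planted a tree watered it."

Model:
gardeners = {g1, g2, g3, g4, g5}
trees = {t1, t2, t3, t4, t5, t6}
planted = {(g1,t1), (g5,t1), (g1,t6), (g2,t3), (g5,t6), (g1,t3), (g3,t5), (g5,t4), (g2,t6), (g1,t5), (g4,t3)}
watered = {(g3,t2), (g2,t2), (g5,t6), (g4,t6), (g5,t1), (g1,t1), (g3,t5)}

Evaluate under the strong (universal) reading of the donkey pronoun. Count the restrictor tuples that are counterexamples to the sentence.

7

"it" takes "a tree" as antecedent — a donkey pronoun bound across the clause boundary.
Strong reading: for every (g,t) with planted(g,t), watered(g,t).
Restrictor pairs: (g1,t1) ✓  (g1,t3) ✗  (g1,t5) ✗  (g1,t6) ✗  (g2,t3) ✗  (g2,t6) ✗  (g3,t5) ✓  (g4,t3) ✗  (g5,t1) ✓  (g5,t4) ✗  (g5,t6) ✓
Counterexamples (restrictor pairs failing the scope): 7.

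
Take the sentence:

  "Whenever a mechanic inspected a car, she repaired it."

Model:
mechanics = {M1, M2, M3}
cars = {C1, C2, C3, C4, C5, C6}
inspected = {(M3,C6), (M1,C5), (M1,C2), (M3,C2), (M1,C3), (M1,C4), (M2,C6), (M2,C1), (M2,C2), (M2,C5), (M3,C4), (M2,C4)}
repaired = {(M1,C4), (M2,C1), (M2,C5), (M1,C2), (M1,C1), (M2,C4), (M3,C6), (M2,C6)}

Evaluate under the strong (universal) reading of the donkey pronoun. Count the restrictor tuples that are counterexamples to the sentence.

"it" takes "a car" as antecedent — a donkey pronoun bound across the clause boundary.
Strong reading: for every (m,c) with inspected(m,c), repaired(m,c).
Restrictor pairs: (M1,C2) ✓  (M1,C3) ✗  (M1,C4) ✓  (M1,C5) ✗  (M2,C1) ✓  (M2,C2) ✗  (M2,C4) ✓  (M2,C5) ✓  (M2,C6) ✓  (M3,C2) ✗  (M3,C4) ✗  (M3,C6) ✓
Counterexamples (restrictor pairs failing the scope): 5.

5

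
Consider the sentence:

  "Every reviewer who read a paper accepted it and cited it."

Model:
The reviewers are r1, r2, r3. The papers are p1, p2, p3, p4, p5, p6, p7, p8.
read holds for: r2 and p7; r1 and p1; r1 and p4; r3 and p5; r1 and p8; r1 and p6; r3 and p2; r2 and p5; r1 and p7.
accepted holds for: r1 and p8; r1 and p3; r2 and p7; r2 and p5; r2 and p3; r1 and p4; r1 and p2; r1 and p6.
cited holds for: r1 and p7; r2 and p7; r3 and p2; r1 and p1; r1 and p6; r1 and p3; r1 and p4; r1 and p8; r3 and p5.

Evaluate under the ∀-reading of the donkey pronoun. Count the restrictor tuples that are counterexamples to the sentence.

"it" takes "a paper" as antecedent — a donkey pronoun bound across the clause boundary.
Strong reading: for every (r,p) with read(r,p), accepted(r,p) ∧ cited(r,p).
Restrictor pairs: (r1,p1) ✗  (r1,p4) ✓  (r1,p6) ✓  (r1,p7) ✗  (r1,p8) ✓  (r2,p5) ✗  (r2,p7) ✓  (r3,p2) ✗  (r3,p5) ✗
Counterexamples (restrictor pairs failing the scope): 5.

5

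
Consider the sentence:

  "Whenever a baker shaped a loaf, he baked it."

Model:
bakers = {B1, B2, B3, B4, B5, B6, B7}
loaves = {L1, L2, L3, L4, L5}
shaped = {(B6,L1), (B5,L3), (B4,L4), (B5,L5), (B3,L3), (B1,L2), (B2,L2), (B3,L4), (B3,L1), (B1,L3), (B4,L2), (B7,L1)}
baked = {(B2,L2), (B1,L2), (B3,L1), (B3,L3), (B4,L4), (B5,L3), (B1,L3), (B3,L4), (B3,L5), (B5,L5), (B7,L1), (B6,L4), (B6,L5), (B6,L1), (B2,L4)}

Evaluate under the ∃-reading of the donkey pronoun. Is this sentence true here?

True

"it" takes "a loaf" as antecedent — a donkey pronoun bound across the clause boundary.
Weak reading: every baker b with some shaped-loaf has at least one shaped-loaf l such that baked(b,l).
Per baker: B1:✓  B2:✓  B3:✓  B4:✓  B5:✓  B6:✓  B7:✓
Every baker in the restrictor has a witness.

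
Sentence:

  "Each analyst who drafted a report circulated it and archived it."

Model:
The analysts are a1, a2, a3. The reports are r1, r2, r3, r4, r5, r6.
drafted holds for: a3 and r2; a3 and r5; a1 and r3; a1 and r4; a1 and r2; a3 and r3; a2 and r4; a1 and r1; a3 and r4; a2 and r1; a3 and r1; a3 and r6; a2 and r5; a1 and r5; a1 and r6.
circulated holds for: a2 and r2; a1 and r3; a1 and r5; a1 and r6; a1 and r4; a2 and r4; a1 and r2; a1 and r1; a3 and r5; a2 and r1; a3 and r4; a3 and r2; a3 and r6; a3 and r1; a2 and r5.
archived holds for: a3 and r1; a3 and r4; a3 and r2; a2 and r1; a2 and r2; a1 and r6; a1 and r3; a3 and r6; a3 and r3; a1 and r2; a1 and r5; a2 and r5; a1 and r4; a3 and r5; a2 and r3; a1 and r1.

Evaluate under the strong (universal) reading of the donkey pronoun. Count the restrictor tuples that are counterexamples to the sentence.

2

"it" takes "a report" as antecedent — a donkey pronoun bound across the clause boundary.
Strong reading: for every (a,r) with drafted(a,r), circulated(a,r) ∧ archived(a,r).
Restrictor pairs: (a1,r1) ✓  (a1,r2) ✓  (a1,r3) ✓  (a1,r4) ✓  (a1,r5) ✓  (a1,r6) ✓  (a2,r1) ✓  (a2,r4) ✗  (a2,r5) ✓  (a3,r1) ✓  (a3,r2) ✓  (a3,r3) ✗  (a3,r4) ✓  (a3,r5) ✓  (a3,r6) ✓
Counterexamples (restrictor pairs failing the scope): 2.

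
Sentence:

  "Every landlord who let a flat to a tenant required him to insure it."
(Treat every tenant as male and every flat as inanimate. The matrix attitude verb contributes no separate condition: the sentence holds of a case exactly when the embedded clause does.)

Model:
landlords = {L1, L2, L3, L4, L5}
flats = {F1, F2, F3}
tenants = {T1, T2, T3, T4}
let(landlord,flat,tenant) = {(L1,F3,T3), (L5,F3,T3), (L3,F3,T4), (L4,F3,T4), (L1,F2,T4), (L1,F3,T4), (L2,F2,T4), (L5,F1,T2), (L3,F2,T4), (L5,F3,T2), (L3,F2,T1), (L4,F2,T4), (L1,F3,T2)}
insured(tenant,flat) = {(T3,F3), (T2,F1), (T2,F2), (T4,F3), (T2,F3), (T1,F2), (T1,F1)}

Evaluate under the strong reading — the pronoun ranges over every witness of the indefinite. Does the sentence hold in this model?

"him" takes "a tenant" as antecedent and "it" takes "a flat"; both are donkey pronouns co-varying with the restrictor.
Strong reading: for every (l,f,t) with let(l,f,t), insured(t,f).
Restrictor triples: (L1,F2,T4)→insured(T4,F2) ✗  (L1,F3,T2)→insured(T2,F3) ✓  (L1,F3,T3)→insured(T3,F3) ✓  (L1,F3,T4)→insured(T4,F3) ✓  (L2,F2,T4)→insured(T4,F2) ✗  (L3,F2,T1)→insured(T1,F2) ✓  (L3,F2,T4)→insured(T4,F2) ✗  (L3,F3,T4)→insured(T4,F3) ✓  (L4,F2,T4)→insured(T4,F2) ✗  (L4,F3,T4)→insured(T4,F3) ✓  (L5,F1,T2)→insured(T2,F1) ✓  (L5,F3,T2)→insured(T2,F3) ✓  (L5,F3,T3)→insured(T3,F3) ✓
Counterexample: (L1,F2,T4) — insured(T4,F2) does not hold.

False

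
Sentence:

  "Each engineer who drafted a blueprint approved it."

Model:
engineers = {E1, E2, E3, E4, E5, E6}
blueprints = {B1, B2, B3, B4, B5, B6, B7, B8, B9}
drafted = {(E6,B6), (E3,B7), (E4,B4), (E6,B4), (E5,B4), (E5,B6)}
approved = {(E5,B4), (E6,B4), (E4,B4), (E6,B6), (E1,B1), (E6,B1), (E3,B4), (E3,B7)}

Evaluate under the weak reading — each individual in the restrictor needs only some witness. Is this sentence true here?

True

"it" takes "a blueprint" as antecedent — a donkey pronoun bound across the clause boundary.
Weak reading: every engineer e with some drafted-blueprint has at least one drafted-blueprint b such that approved(e,b).
Per engineer: E3:✓  E4:✓  E5:✓  E6:✓
Every engineer in the restrictor has a witness.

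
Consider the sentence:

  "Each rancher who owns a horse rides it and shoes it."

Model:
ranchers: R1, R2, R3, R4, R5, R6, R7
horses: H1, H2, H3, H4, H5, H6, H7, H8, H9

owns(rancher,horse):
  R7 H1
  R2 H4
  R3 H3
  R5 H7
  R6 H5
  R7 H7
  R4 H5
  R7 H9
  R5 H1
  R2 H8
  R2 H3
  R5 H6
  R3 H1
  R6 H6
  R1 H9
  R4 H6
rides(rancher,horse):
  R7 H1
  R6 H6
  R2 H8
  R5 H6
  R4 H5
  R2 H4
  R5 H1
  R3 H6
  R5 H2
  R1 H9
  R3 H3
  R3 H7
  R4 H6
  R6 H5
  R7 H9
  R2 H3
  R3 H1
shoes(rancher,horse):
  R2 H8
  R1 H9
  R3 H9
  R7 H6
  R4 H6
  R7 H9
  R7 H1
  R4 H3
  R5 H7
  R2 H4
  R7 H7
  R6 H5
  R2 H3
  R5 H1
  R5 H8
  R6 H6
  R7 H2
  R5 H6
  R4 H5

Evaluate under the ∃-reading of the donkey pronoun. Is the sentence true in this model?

"it" takes "a horse" as antecedent — a donkey pronoun bound across the clause boundary.
Weak reading: every rancher r with some owns-horse has at least one owns-horse h such that rides(r,h) ∧ shoes(r,h).
Per rancher: R1:✓  R2:✓  R3:✗  R4:✓  R5:✓  R6:✓  R7:✓
R3 has no witness among its owns-horses.

False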